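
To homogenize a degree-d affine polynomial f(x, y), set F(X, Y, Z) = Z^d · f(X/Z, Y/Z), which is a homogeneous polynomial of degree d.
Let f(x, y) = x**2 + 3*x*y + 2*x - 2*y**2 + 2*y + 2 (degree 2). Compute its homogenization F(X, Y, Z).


F(X, Y, Z) = X**2 + 3*X*Y + 2*X*Z - 2*Y**2 + 2*Y*Z + 2*Z**2

deg(f) = 2.
Substitute x = X/Z, y = Y/Z into f, then multiply by Z^2.
  monomial 1·x^2·y^0 ↦ 1·X^2·Y^0·Z^0.
  monomial 3·x^1·y^1 ↦ 3·X^1·Y^1·Z^0.
  monomial 2·x^1·y^0 ↦ 2·X^1·Y^0·Z^1.
  monomial -2·x^0·y^2 ↦ -2·X^0·Y^2·Z^0.
  monomial 2·x^0·y^1 ↦ 2·X^0·Y^1·Z^1.
  monomial 2·x^0·y^0 ↦ 2·X^0·Y^0·Z^2.
Collecting: F(X, Y, Z) = X**2 + 3*X*Y + 2*X*Z - 2*Y**2 + 2*Y*Z + 2*Z**2.


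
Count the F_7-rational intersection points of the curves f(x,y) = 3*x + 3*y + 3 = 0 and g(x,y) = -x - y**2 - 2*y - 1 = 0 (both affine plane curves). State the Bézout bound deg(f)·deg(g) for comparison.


Common zeros: {(0, 6), (6, 0)}; count = 2; Bézout bound = 2.

deg(f) = 1, deg(g) = 2, so Bézout bound = 2.
Scan x ∈ F_7. For each x, list the y ∈ F_7 with f(x, y) ≡ 0 and those with g(x, y) ≡ 0 (mod 7); the common zeros in that column are the intersection.
  x = 0: f ≡ 0 at y ∈ {6}; g ≡ 0 at y ∈ {6}; common: {6}.
  x = 1: f ≡ 0 at y ∈ {5}; g ≡ 0 at y ∈ ∅; common: ∅.
  x = 2: f ≡ 0 at y ∈ {4}; g ≡ 0 at y ∈ ∅; common: ∅.
  x = 3: f ≡ 0 at y ∈ {3}; g ≡ 0 at y ∈ {1, 4}; common: ∅.
  x = 4: f ≡ 0 at y ∈ {2}; g ≡ 0 at y ∈ ∅; common: ∅.
  x = 5: f ≡ 0 at y ∈ {1}; g ≡ 0 at y ∈ {2, 3}; common: ∅.
  x = 6: f ≡ 0 at y ∈ {0}; g ≡ 0 at y ∈ {0, 5}; common: {0}.
Collecting: common zeros = {(0, 6), (6, 0)}, so the count is 2.
Comparison with the Bézout bound: 2 ≤ 2 = deg(f)·deg(g), as expected for curves with no common component (the bound is attained).


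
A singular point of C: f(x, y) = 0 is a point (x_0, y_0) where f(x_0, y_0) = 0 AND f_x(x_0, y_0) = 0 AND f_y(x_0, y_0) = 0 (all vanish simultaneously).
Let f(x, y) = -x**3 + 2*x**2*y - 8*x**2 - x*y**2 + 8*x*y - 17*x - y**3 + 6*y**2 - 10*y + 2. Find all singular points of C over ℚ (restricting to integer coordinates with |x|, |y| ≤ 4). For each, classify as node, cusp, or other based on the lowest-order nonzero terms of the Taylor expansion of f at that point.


Singular points: {(-1, 2)}; classification: node.

Compute partial derivatives:
  f_x = -3*x**2 + 4*x*y - 16*x - y**2 + 8*y - 17.
  f_y = 2*x**2 - 2*x*y + 8*x - 3*y**2 + 12*y - 10.
Scan x_0 ∈ {−4, ..., 4}. For each x_0, f_y(x_0, y) is a polynomial in y; find its integer roots y ∈ {−4, ..., 4}, then test f_x and f at those candidates.
  x = -4: f_y(-4, y) = -3*y**2 + 20*y - 10; no integer root y with |y| ≤ 4.
  x = -3: f_y(-3, y) = -3*y**2 + 18*y - 16; no integer root y with |y| ≤ 4.
  x = -2: f_y(-2, y) = -3*y**2 + 16*y - 18; no integer root y with |y| ≤ 4.
  x = -1: f_y(-1, y) = -3*y**2 + 14*y - 16; vanishes at y ∈ {2}. (-1, 2): f_x = 0, f = 0 — SINGULAR.
  x = 0: f_y(0, y) = -3*y**2 + 12*y - 10; no integer root y with |y| ≤ 4.
  x = 1: f_y(1, y) = -3*y**2 + 10*y; vanishes at y ∈ {0}. (1, 0): f_x = -36 ≠ 0.
  x = 2: f_y(2, y) = -3*y**2 + 8*y + 14; no integer root y with |y| ≤ 4.
  x = 3: f_y(3, y) = -3*y**2 + 6*y + 32; no integer root y with |y| ≤ 4.
  x = 4: f_y(4, y) = -3*y**2 + 4*y + 54; no integer root y with |y| ≤ 4.
Only singular point on the grid: (-1, 2).
Classify: substitute x = -1 + u, y = 2 + v and expand: f = -u**3 + 2*u**2*v - u**2 - u*v**2 - v**3 + v**2.
No constant or linear terms (consistent with a singular point). Quadratic part: -u**2 + v**2. Cubic part: -u**3 + 2*u**2*v - u*v**2 - v**3.
The quadratic part v**2 - u**2 = (v − u)(v + u) splits into two distinct linear factors, so there are two distinct tangent lines y − 2 = ±(x − -1) — this is a node (ordinary double point).
Classification: node.


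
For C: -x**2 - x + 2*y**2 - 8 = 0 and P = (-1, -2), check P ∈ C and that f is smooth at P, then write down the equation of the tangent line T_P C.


Tangent line at P: x - 8*y - 15 = 0.

Step 1: f(-1, -2) = 0, so P lies on C.
Step 2: partial derivatives
  f_x(x, y) = -2*x - 1, f_y(x, y) = 4*y.
  f_x(P) = 1, f_y(P) = -8 (gradient nonzero, so P is smooth).
Step 3: tangent line at P: 1·(x − -1) + -8·(y − -2) = 0.
Expanding: x - 8*y - 15 = 0.


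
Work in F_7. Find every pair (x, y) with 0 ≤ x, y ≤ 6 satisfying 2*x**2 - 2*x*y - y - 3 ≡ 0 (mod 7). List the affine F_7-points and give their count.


Affine F_7-points: {(0, 4), (1, 2), (2, 1), (4, 4), (5, 3), (6, 1)}; count = 6.

For each of the 49 pairs (x, y) ∈ F_7², evaluate f(x, y) mod 7. Record the zeros.
  x = 0: [0↦4, 1↦3, 2↦2, 3↦1, 4↦0, 5↦6, 6↦5]  zeros at y ∈ {4}
  x = 1: [0↦6, 1↦3, 2↦0, 3↦4, 4↦1, 5↦5, 6↦2]  zeros at y ∈ {2}
  x = 2: [0↦5, 1↦0, 2↦2, 3↦4, 4↦6, 5↦1, 6↦3]  zeros at y ∈ {1}
  x = 3: [0↦1, 1↦1, 2↦1, 3↦1, 4↦1, 5↦1, 6↦1]  zeros at y ∈ ∅
  x = 4: [0↦1, 1↦6, 2↦4, 3↦2, 4↦0, 5↦5, 6↦3]  zeros at y ∈ {4}
  x = 5: [0↦5, 1↦1, 2↦4, 3↦0, 4↦3, 5↦6, 6↦2]  zeros at y ∈ {3}
  x = 6: [0↦6, 1↦0, 2↦1, 3↦2, 4↦3, 5↦4, 6↦5]  zeros at y ∈ {1}
Collecting zeros: affine points = {(0, 4), (1, 2), (2, 1), (4, 4), (5, 3), (6, 1)}.
Total count |C(F_7)_aff| = 6.


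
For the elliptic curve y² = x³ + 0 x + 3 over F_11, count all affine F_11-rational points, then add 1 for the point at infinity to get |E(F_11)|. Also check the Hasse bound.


Affine points = {(0, 5), (0, 6), (1, 2), (1, 9), (2, 0), (4, 1), (4, 10), (7, 4), (7, 7), (8, 3), (8, 8)}; affine count = 11; |E(F_11)| = 12.

Discriminant check: Δ ∝ 4a³ + 27b² = 4·0³ + 27·3² = 4·0 + 27·9 ≡ 1 (mod 11). Nonzero ⇒ E is nonsingular.
For each x ∈ F_11, compute rhs = x³ + 0·x + 3 mod 11, then count y ∈ F_11 with y² ≡ rhs.
  x = 0: rhs = 3, matching y values: 5, 6 (2 points).
  x = 1: rhs = 4, matching y values: 2, 9 (2 points).
  x = 2: rhs = 0, matching y values: 0 (1 points).
  x = 3: rhs = 8, matching y values: none (0 points).
  x = 4: rhs = 1, matching y values: 1, 10 (2 points).
  x = 5: rhs = 7, matching y values: none (0 points).
  x = 6: rhs = 10, matching y values: none (0 points).
  x = 7: rhs = 5, matching y values: 4, 7 (2 points).
  x = 8: rhs = 9, matching y values: 3, 8 (2 points).
  x = 9: rhs = 6, matching y values: none (0 points).
  x = 10: rhs = 2, matching y values: none (0 points).
Total affine count: 11.
Full point count |E(F_11)| = 11 + 1 = 12.
Hasse bound: |12 − (11+1)| = |0| = 0 ≤ 2√11 ≈ 6.6332 ✓.


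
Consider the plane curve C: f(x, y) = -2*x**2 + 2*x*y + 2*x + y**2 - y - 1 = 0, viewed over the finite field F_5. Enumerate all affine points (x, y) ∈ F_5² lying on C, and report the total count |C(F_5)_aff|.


Affine F_5-points: {(0, 3), (1, 2), (2, 0), (2, 2), (4, 0), (4, 3)}; count = 6.

For each of the 25 pairs (x, y) ∈ F_5², evaluate f(x, y) mod 5. Record the zeros.
  x = 0: [0↦4, 1↦4, 2↦1, 3↦0, 4↦1]  zeros at y ∈ {3}
  x = 1: [0↦4, 1↦1, 2↦0, 3↦1, 4↦4]  zeros at y ∈ {2}
  x = 2: [0↦0, 1↦4, 2↦0, 3↦3, 4↦3]  zeros at y ∈ {0, 2}
  x = 3: [0↦2, 1↦3, 2↦1, 3↦1, 4↦3]  zeros at y ∈ ∅
  x = 4: [0↦0, 1↦3, 2↦3, 3↦0, 4↦4]  zeros at y ∈ {0, 3}
Collecting zeros: affine points = {(0, 3), (1, 2), (2, 0), (2, 2), (4, 0), (4, 3)}.
Total count |C(F_5)_aff| = 6.


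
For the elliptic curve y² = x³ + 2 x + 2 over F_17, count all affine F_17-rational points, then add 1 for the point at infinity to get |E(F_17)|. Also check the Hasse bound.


Affine points = {(0, 6), (0, 11), (3, 1), (3, 16), (5, 1), (5, 16), (6, 3), (6, 14), (7, 6), (7, 11), (9, 1), (9, 16), (10, 6), (10, 11), (13, 7), (13, 10), (16, 4), (16, 13)}; affine count = 18; |E(F_17)| = 19.

Discriminant check: Δ ∝ 4a³ + 27b² = 4·2³ + 27·2² = 4·8 + 27·4 ≡ 4 (mod 17). Nonzero ⇒ E is nonsingular.
For each x ∈ F_17, compute rhs = x³ + 2·x + 2 mod 17, then count y ∈ F_17 with y² ≡ rhs.
  x = 0: rhs = 2, matching y values: 6, 11 (2 points).
  x = 1: rhs = 5, matching y values: none (0 points).
  x = 2: rhs = 14, matching y values: none (0 points).
  x = 3: rhs = 1, matching y values: 1, 16 (2 points).
  x = 4: rhs = 6, matching y values: none (0 points).
  x = 5: rhs = 1, matching y values: 1, 16 (2 points).
  x = 6: rhs = 9, matching y values: 3, 14 (2 points).
  x = 7: rhs = 2, matching y values: 6, 11 (2 points).
  x = 8: rhs = 3, matching y values: none (0 points).
  x = 9: rhs = 1, matching y values: 1, 16 (2 points).
  x = 10: rhs = 2, matching y values: 6, 11 (2 points).
  x = 11: rhs = 12, matching y values: none (0 points).
  x = 12: rhs = 3, matching y values: none (0 points).
  x = 13: rhs = 15, matching y values: 7, 10 (2 points).
  x = 14: rhs = 3, matching y values: none (0 points).
  x = 15: rhs = 7, matching y values: none (0 points).
  x = 16: rhs = 16, matching y values: 4, 13 (2 points).
Total affine count: 18.
Full point count |E(F_17)| = 18 + 1 = 19.
Hasse bound: |19 − (17+1)| = |1| = 1 ≤ 2√17 ≈ 8.2462 ✓.


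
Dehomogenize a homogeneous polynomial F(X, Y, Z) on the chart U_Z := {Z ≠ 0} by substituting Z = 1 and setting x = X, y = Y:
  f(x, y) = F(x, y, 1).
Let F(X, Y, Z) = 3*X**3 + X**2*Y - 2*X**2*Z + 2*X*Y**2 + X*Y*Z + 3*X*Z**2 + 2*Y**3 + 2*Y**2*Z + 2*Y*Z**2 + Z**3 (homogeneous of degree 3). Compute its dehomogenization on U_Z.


f(x, y) = 3*x**3 + x**2*y - 2*x**2 + 2*x*y**2 + x*y + 3*x + 2*y**3 + 2*y**2 + 2*y + 1

On U_Z we set Z = 1. Each monomial c·X^i·Y^j·Z^k in F becomes c·x^i·y^j·1^k = c·x^i·y^j.
Substituting Z = 1: F(X, Y, 1) = 3*x**3 + x**2*y - 2*x**2 + 2*x*y**2 + x*y + 3*x + 2*y**3 + 2*y**2 + 2*y + 1.
Note: deg(f) ≤ deg(F) = 3; strict inequality happens when F is divisible by Z (lost terms).


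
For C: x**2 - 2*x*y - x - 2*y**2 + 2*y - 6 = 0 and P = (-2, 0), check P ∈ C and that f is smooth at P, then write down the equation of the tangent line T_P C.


Tangent line at P: -5*x + 6*y - 10 = 0.

Step 1: f(-2, 0) = 0, so P lies on C.
Step 2: partial derivatives
  f_x(x, y) = 2*x - 2*y - 1, f_y(x, y) = -2*x - 4*y + 2.
  f_x(P) = -5, f_y(P) = 6 (gradient nonzero, so P is smooth).
Step 3: tangent line at P: -5·(x − -2) + 6·(y − 0) = 0.
Expanding: -5*x + 6*y - 10 = 0.


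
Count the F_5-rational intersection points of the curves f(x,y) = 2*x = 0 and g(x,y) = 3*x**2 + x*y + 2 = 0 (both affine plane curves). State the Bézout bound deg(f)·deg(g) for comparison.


Common zeros: ∅; count = 0; Bézout bound = 2.

deg(f) = 1, deg(g) = 2, so Bézout bound = 2.
Scan x ∈ F_5. For each x, list the y ∈ F_5 with f(x, y) ≡ 0 and those with g(x, y) ≡ 0 (mod 5); the common zeros in that column are the intersection.
  x = 0: f ≡ 0 at y ∈ {0, 1, 2, 3, 4}; g ≡ 0 at y ∈ ∅; common: ∅.
  x = 1: f ≡ 0 at y ∈ ∅; g ≡ 0 at y ∈ {0}; common: ∅.
  x = 2: f ≡ 0 at y ∈ ∅; g ≡ 0 at y ∈ {3}; common: ∅.
  x = 3: f ≡ 0 at y ∈ ∅; g ≡ 0 at y ∈ {2}; common: ∅.
  x = 4: f ≡ 0 at y ∈ ∅; g ≡ 0 at y ∈ {0}; common: ∅.
Collecting: common zeros = ∅, so the count is 0.
Comparison with the Bézout bound: 0 ≤ 2 = deg(f)·deg(g), as expected for curves with no common component (the affine F_5-count falls short of the bound because intersections may lie at infinity, over extension fields, or carry multiplicity).


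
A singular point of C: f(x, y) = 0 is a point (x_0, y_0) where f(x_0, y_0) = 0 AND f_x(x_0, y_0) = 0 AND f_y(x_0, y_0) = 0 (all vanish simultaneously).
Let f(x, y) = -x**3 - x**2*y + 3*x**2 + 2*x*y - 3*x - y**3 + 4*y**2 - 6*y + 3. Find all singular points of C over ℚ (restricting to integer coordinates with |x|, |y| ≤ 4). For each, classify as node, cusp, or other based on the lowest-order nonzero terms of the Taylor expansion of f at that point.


Singular points: {(1, 1)}; classification: node.

Compute partial derivatives:
  f_x = -3*x**2 - 2*x*y + 6*x + 2*y - 3.
  f_y = -x**2 + 2*x - 3*y**2 + 8*y - 6.
Scan x_0 ∈ {−4, ..., 4}. For each x_0, f_y(x_0, y) is a polynomial in y; find its integer roots y ∈ {−4, ..., 4}, then test f_x and f at those candidates.
  x = -4: f_y(-4, y) = -3*y**2 + 8*y - 30; no integer root y with |y| ≤ 4.
  x = -3: f_y(-3, y) = -3*y**2 + 8*y - 21; no integer root y with |y| ≤ 4.
  x = -2: f_y(-2, y) = -3*y**2 + 8*y - 14; no integer root y with |y| ≤ 4.
  x = -1: f_y(-1, y) = -3*y**2 + 8*y - 9; no integer root y with |y| ≤ 4.
  x = 0: f_y(0, y) = -3*y**2 + 8*y - 6; no integer root y with |y| ≤ 4.
  x = 1: f_y(1, y) = -3*y**2 + 8*y - 5; vanishes at y ∈ {1}. (1, 1): f_x = 0, f = 0 — SINGULAR.
  x = 2: f_y(2, y) = -3*y**2 + 8*y - 6; no integer root y with |y| ≤ 4.
  x = 3: f_y(3, y) = -3*y**2 + 8*y - 9; no integer root y with |y| ≤ 4.
  x = 4: f_y(4, y) = -3*y**2 + 8*y - 14; no integer root y with |y| ≤ 4.
Only singular point on the grid: (1, 1).
Classify: substitute x = 1 + u, y = 1 + v and expand: f = -u**3 - u**2*v - u**2 - v**3 + v**2.
No constant or linear terms (consistent with a singular point). Quadratic part: -u**2 + v**2. Cubic part: -u**3 - u**2*v - v**3.
The quadratic part v**2 - u**2 = (v − u)(v + u) splits into two distinct linear factors, so there are two distinct tangent lines y − 1 = ±(x − 1) — this is a node (ordinary double point).
Classification: node.


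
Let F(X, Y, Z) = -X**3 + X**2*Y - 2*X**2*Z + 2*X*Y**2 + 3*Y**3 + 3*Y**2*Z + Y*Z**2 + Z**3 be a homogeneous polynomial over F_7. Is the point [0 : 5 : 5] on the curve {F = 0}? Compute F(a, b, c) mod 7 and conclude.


F(0,5,5) ≡ 6 (mod 7); P is NOT on the curve.

Evaluate F(0, 5, 5) term-by-term (mod 7).
  -X**3 ↦ -1·0·1·1 = 0
  X**2*Y ↦ 1·0·5·1 = 0
  -2*X**2*Z ↦ -2·0·1·5 = 0
  2*X*Y**2 ↦ 2·0·25·1 = 0
  3*Y**3 ↦ 3·1·125·1 = 375
  3*Y**2*Z ↦ 3·1·25·5 = 375
  Y*Z**2 ↦ 1·1·5·25 = 125
  Z**3 ↦ 1·1·1·125 = 125
Sum: F(0, 5, 5) = (0) + (0) + (0) + (0) + (375) + (375) + (125) + (125) = 1000.
Reducing mod 7: 1000 ≡ 6 (mod 7).
Since F(a, b, c) ≡ 6 ≠ 0 (mod 7), P does NOT lie on the curve.


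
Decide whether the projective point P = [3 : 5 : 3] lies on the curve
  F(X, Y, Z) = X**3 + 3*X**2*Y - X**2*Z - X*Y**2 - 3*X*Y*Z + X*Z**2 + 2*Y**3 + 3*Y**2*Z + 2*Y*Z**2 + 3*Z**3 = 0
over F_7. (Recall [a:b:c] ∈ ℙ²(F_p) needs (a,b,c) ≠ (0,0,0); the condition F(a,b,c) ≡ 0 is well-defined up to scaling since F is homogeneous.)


F(3,5,3) ≡ 3 (mod 7); P is NOT on the curve.

Evaluate F(3, 5, 3) term-by-term (mod 7).
  X**3 ↦ 1·27·1·1 = 27
  3*X**2*Y ↦ 3·9·5·1 = 135
  -X**2*Z ↦ -1·9·1·3 = -27
  -X*Y**2 ↦ -1·3·25·1 = -75
  -3*X*Y*Z ↦ -3·3·5·3 = -135
  X*Z**2 ↦ 1·3·1·9 = 27
  2*Y**3 ↦ 2·1·125·1 = 250
  3*Y**2*Z ↦ 3·1·25·3 = 225
  2*Y*Z**2 ↦ 2·1·5·9 = 90
  3*Z**3 ↦ 3·1·1·27 = 81
Sum: F(3, 5, 3) = (27) + (135) + (-27) + (-75) + (-135) + (27) + (250) + (225) + (90) + (81) = 598.
Reducing mod 7: 598 ≡ 3 (mod 7).
Since F(a, b, c) ≡ 3 ≠ 0 (mod 7), P does NOT lie on the curve.


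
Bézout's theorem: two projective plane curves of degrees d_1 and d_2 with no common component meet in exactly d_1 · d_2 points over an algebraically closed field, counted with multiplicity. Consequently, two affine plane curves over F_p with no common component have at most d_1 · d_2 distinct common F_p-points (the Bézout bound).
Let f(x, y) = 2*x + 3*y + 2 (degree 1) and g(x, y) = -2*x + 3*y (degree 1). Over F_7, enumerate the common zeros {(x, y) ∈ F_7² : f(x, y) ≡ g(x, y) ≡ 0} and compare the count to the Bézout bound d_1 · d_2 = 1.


Common zeros: {(3, 2)}; count = 1; Bézout bound = 1.

deg(f) = 1, deg(g) = 1, so Bézout bound = 1.
Scan x ∈ F_7. For each x, list the y ∈ F_7 with f(x, y) ≡ 0 and those with g(x, y) ≡ 0 (mod 7); the common zeros in that column are the intersection.
  x = 0: f ≡ 0 at y ∈ {4}; g ≡ 0 at y ∈ {0}; common: ∅.
  x = 1: f ≡ 0 at y ∈ {1}; g ≡ 0 at y ∈ {3}; common: ∅.
  x = 2: f ≡ 0 at y ∈ {5}; g ≡ 0 at y ∈ {6}; common: ∅.
  x = 3: f ≡ 0 at y ∈ {2}; g ≡ 0 at y ∈ {2}; common: {2}.
  x = 4: f ≡ 0 at y ∈ {6}; g ≡ 0 at y ∈ {5}; common: ∅.
  x = 5: f ≡ 0 at y ∈ {3}; g ≡ 0 at y ∈ {1}; common: ∅.
  x = 6: f ≡ 0 at y ∈ {0}; g ≡ 0 at y ∈ {4}; common: ∅.
Collecting: common zeros = {(3, 2)}, so the count is 1.
Comparison with the Bézout bound: 1 ≤ 1 = deg(f)·deg(g), as expected for curves with no common component (the bound is attained).


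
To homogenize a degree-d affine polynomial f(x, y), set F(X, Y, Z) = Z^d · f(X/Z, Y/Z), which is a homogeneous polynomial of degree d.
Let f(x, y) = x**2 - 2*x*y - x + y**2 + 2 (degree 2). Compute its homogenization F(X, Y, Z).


F(X, Y, Z) = X**2 - 2*X*Y - X*Z + Y**2 + 2*Z**2

deg(f) = 2.
Substitute x = X/Z, y = Y/Z into f, then multiply by Z^2.
  monomial 1·x^2·y^0 ↦ 1·X^2·Y^0·Z^0.
  monomial -2·x^1·y^1 ↦ -2·X^1·Y^1·Z^0.
  monomial -1·x^1·y^0 ↦ -1·X^1·Y^0·Z^1.
  monomial 1·x^0·y^2 ↦ 1·X^0·Y^2·Z^0.
  monomial 2·x^0·y^0 ↦ 2·X^0·Y^0·Z^2.
Collecting: F(X, Y, Z) = X**2 - 2*X*Y - X*Z + Y**2 + 2*Z**2.


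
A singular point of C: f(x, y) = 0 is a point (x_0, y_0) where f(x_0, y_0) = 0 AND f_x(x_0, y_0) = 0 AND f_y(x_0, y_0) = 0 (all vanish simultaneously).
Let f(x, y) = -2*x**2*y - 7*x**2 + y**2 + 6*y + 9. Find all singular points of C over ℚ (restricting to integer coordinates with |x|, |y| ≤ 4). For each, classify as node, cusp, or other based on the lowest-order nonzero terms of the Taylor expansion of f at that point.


Singular points: {(0, -3)}; classification: node.

Compute partial derivatives:
  f_x = -4*x*y - 14*x.
  f_y = -2*x**2 + 2*y + 6.
Scan x_0 ∈ {−4, ..., 4}. For each x_0, f_y(x_0, y) is a polynomial in y; find its integer roots y ∈ {−4, ..., 4}, then test f_x and f at those candidates.
  x = -4: f_y(-4, y) = 2*y - 26; no integer root y with |y| ≤ 4.
  x = -3: f_y(-3, y) = 2*y - 12; no integer root y with |y| ≤ 4.
  x = -2: f_y(-2, y) = 2*y - 2; vanishes at y ∈ {1}. (-2, 1): f_x = 36 ≠ 0.
  x = -1: f_y(-1, y) = 2*y + 4; vanishes at y ∈ {-2}. (-1, -2): f_x = 6 ≠ 0.
  x = 0: f_y(0, y) = 2*y + 6; vanishes at y ∈ {-3}. (0, -3): f_x = 0, f = 0 — SINGULAR.
  x = 1: f_y(1, y) = 2*y + 4; vanishes at y ∈ {-2}. (1, -2): f_x = -6 ≠ 0.
  x = 2: f_y(2, y) = 2*y - 2; vanishes at y ∈ {1}. (2, 1): f_x = -36 ≠ 0.
  x = 3: f_y(3, y) = 2*y - 12; no integer root y with |y| ≤ 4.
  x = 4: f_y(4, y) = 2*y - 26; no integer root y with |y| ≤ 4.
Only singular point on the grid: (0, -3).
Classify: substitute x = 0 + u, y = -3 + v and expand: f = -2*u**2*v - u**2 + v**2.
No constant or linear terms (consistent with a singular point). Quadratic part: -u**2 + v**2. Cubic part: -2*u**2*v.
The quadratic part v**2 - u**2 = (v − u)(v + u) splits into two distinct linear factors, so there are two distinct tangent lines y − -3 = ±(x − 0) — this is a node (ordinary double point).
Classification: node.


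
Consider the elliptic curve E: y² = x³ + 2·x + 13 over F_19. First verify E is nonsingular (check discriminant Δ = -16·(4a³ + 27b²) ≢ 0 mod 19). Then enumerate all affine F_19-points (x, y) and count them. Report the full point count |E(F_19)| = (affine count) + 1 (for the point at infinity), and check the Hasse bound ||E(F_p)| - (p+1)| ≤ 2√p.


Affine points = {(1, 4), (1, 15), (2, 5), (2, 14), (4, 3), (4, 16), (7, 3), (7, 16), (8, 3), (8, 16), (9, 0), (10, 8), (10, 11), (11, 6), (11, 13), (12, 6), (12, 13), (14, 7), (14, 12), (15, 6), (15, 13), (17, 1), (17, 18)}; affine count = 23; |E(F_19)| = 24.

Discriminant check: Δ ∝ 4a³ + 27b² = 4·2³ + 27·13² = 4·8 + 27·169 ≡ 16 (mod 19). Nonzero ⇒ E is nonsingular.
For each x ∈ F_19, compute rhs = x³ + 2·x + 13 mod 19, then count y ∈ F_19 with y² ≡ rhs.
  x = 0: rhs = 13, matching y values: none (0 points).
  x = 1: rhs = 16, matching y values: 4, 15 (2 points).
  x = 2: rhs = 6, matching y values: 5, 14 (2 points).
  x = 3: rhs = 8, matching y values: none (0 points).
  x = 4: rhs = 9, matching y values: 3, 16 (2 points).
  x = 5: rhs = 15, matching y values: none (0 points).
  x = 6: rhs = 13, matching y values: none (0 points).
  x = 7: rhs = 9, matching y values: 3, 16 (2 points).
  x = 8: rhs = 9, matching y values: 3, 16 (2 points).
  x = 9: rhs = 0, matching y values: 0 (1 points).
  x = 10: rhs = 7, matching y values: 8, 11 (2 points).
  x = 11: rhs = 17, matching y values: 6, 13 (2 points).
  x = 12: rhs = 17, matching y values: 6, 13 (2 points).
  x = 13: rhs = 13, matching y values: none (0 points).
  x = 14: rhs = 11, matching y values: 7, 12 (2 points).
  x = 15: rhs = 17, matching y values: 6, 13 (2 points).
  x = 16: rhs = 18, matching y values: none (0 points).
  x = 17: rhs = 1, matching y values: 1, 18 (2 points).
  x = 18: rhs = 10, matching y values: none (0 points).
Total affine count: 23.
Full point count |E(F_19)| = 23 + 1 = 24.
Hasse bound: |24 − (19+1)| = |4| = 4 ≤ 2√19 ≈ 8.7178 ✓.


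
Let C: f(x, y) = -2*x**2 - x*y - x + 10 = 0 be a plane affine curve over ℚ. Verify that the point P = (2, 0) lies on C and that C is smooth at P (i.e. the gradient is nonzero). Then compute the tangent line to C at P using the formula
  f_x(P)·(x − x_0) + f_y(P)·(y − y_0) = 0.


Tangent line at P: -9*x - 2*y + 18 = 0.

Step 1: f(2, 0) = 0, so P lies on C.
Step 2: partial derivatives
  f_x(x, y) = -4*x - y - 1, f_y(x, y) = -x.
  f_x(P) = -9, f_y(P) = -2 (gradient nonzero, so P is smooth).
Step 3: tangent line at P: -9·(x − 2) + -2·(y − 0) = 0.
Expanding: -9*x - 2*y + 18 = 0.


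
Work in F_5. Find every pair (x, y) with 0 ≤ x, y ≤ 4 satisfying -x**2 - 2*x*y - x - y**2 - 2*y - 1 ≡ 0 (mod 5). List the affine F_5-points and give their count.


Affine F_5-points: {(0, 4), (1, 2), (1, 4), (4, 2), (4, 3)}; count = 5.

For each of the 25 pairs (x, y) ∈ F_5², evaluate f(x, y) mod 5. Record the zeros.
  x = 0: [0↦4, 1↦1, 2↦1, 3↦4, 4↦0]  zeros at y ∈ {4}
  x = 1: [0↦2, 1↦2, 2↦0, 3↦1, 4↦0]  zeros at y ∈ {2, 4}
  x = 2: [0↦3, 1↦1, 2↦2, 3↦1, 4↦3]  zeros at y ∈ ∅
  x = 3: [0↦2, 1↦3, 2↦2, 3↦4, 4↦4]  zeros at y ∈ ∅
  x = 4: [0↦4, 1↦3, 2↦0, 3↦0, 4↦3]  zeros at y ∈ {2, 3}
Collecting zeros: affine points = {(0, 4), (1, 2), (1, 4), (4, 2), (4, 3)}.
Total count |C(F_5)_aff| = 5.


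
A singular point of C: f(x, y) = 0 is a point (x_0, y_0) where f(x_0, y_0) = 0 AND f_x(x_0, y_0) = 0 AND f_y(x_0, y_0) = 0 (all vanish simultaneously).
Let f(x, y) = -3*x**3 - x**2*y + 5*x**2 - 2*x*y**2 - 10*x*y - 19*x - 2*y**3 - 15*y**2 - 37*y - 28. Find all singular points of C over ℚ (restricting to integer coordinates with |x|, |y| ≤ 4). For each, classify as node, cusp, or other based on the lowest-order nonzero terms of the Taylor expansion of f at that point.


Singular points: {(1, -3)}; classification: node.

Compute partial derivatives:
  f_x = -9*x**2 - 2*x*y + 10*x - 2*y**2 - 10*y - 19.
  f_y = -x**2 - 4*x*y - 10*x - 6*y**2 - 30*y - 37.
Scan x_0 ∈ {−4, ..., 4}. For each x_0, f_y(x_0, y) is a polynomial in y; find its integer roots y ∈ {−4, ..., 4}, then test f_x and f at those candidates.
  x = -4: f_y(-4, y) = -6*y**2 - 14*y - 13; no integer root y with |y| ≤ 4.
  x = -3: f_y(-3, y) = -6*y**2 - 18*y - 16; no integer root y with |y| ≤ 4.
  x = -2: f_y(-2, y) = -6*y**2 - 22*y - 21; no integer root y with |y| ≤ 4.
  x = -1: f_y(-1, y) = -6*y**2 - 26*y - 28; vanishes at y ∈ {-2}. (-1, -2): f_x = -30 ≠ 0.
  x = 0: f_y(0, y) = -6*y**2 - 30*y - 37; no integer root y with |y| ≤ 4.
  x = 1: f_y(1, y) = -6*y**2 - 34*y - 48; vanishes at y ∈ {-3}. (1, -3): f_x = 0, f = 0 — SINGULAR.
  x = 2: f_y(2, y) = -6*y**2 - 38*y - 61; no integer root y with |y| ≤ 4.
  x = 3: f_y(3, y) = -6*y**2 - 42*y - 76; no integer root y with |y| ≤ 4.
  x = 4: f_y(4, y) = -6*y**2 - 46*y - 93; no integer root y with |y| ≤ 4.
Only singular point on the grid: (1, -3).
Classify: substitute x = 1 + u, y = -3 + v and expand: f = -3*u**3 - u**2*v - u**2 - 2*u*v**2 - 2*v**3 + v**2.
No constant or linear terms (consistent with a singular point). Quadratic part: -u**2 + v**2. Cubic part: -3*u**3 - u**2*v - 2*u*v**2 - 2*v**3.
The quadratic part v**2 - u**2 = (v − u)(v + u) splits into two distinct linear factors, so there are two distinct tangent lines y − -3 = ±(x − 1) — this is a node (ordinary double point).
Classification: node.


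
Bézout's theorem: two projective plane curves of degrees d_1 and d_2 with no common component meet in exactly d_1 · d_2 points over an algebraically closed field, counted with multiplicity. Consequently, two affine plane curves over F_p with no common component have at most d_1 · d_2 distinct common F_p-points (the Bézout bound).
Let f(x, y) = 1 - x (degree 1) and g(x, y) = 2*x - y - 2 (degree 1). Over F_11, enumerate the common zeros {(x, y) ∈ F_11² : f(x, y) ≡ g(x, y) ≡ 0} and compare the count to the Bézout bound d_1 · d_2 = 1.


Common zeros: {(1, 0)}; count = 1; Bézout bound = 1.

deg(f) = 1, deg(g) = 1, so Bézout bound = 1.
Scan x ∈ F_11. For each x, list the y ∈ F_11 with f(x, y) ≡ 0 and those with g(x, y) ≡ 0 (mod 11); the common zeros in that column are the intersection.
  x = 0: f ≡ 0 at y ∈ ∅; g ≡ 0 at y ∈ {9}; common: ∅.
  x = 1: f ≡ 0 at y ∈ {0, 1, 2, 3, 4, 5, 6, 7, 8, 9, 10}; g ≡ 0 at y ∈ {0}; common: {0}.
  x = 2: f ≡ 0 at y ∈ ∅; g ≡ 0 at y ∈ {2}; common: ∅.
  x = 3: f ≡ 0 at y ∈ ∅; g ≡ 0 at y ∈ {4}; common: ∅.
  x = 4: f ≡ 0 at y ∈ ∅; g ≡ 0 at y ∈ {6}; common: ∅.
  x = 5: f ≡ 0 at y ∈ ∅; g ≡ 0 at y ∈ {8}; common: ∅.
  x = 6: f ≡ 0 at y ∈ ∅; g ≡ 0 at y ∈ {10}; common: ∅.
  x = 7: f ≡ 0 at y ∈ ∅; g ≡ 0 at y ∈ {1}; common: ∅.
  x = 8: f ≡ 0 at y ∈ ∅; g ≡ 0 at y ∈ {3}; common: ∅.
  x = 9: f ≡ 0 at y ∈ ∅; g ≡ 0 at y ∈ {5}; common: ∅.
  x = 10: f ≡ 0 at y ∈ ∅; g ≡ 0 at y ∈ {7}; common: ∅.
Collecting: common zeros = {(1, 0)}, so the count is 1.
Comparison with the Bézout bound: 1 ≤ 1 = deg(f)·deg(g), as expected for curves with no common component (the bound is attained).


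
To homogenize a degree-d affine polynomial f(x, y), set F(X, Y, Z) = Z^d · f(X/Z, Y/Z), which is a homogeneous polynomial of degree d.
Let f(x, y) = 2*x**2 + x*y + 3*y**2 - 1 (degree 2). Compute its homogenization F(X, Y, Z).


F(X, Y, Z) = 2*X**2 + X*Y + 3*Y**2 - Z**2

deg(f) = 2.
Substitute x = X/Z, y = Y/Z into f, then multiply by Z^2.
  monomial 2·x^2·y^0 ↦ 2·X^2·Y^0·Z^0.
  monomial 1·x^1·y^1 ↦ 1·X^1·Y^1·Z^0.
  monomial 3·x^0·y^2 ↦ 3·X^0·Y^2·Z^0.
  monomial -1·x^0·y^0 ↦ -1·X^0·Y^0·Z^2.
Collecting: F(X, Y, Z) = 2*X**2 + X*Y + 3*Y**2 - Z**2.


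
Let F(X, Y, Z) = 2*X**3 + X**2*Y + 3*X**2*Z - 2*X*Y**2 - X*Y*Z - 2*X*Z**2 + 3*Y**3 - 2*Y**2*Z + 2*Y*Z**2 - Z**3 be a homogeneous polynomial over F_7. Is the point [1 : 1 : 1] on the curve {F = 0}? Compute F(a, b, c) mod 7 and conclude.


F(1,1,1) ≡ 3 (mod 7); P is NOT on the curve.

Evaluate F(1, 1, 1) term-by-term (mod 7).
  2*X**3 ↦ 2·1·1·1 = 2
  X**2*Y ↦ 1·1·1·1 = 1
  3*X**2*Z ↦ 3·1·1·1 = 3
  -2*X*Y**2 ↦ -2·1·1·1 = -2
  -X*Y*Z ↦ -1·1·1·1 = -1
  -2*X*Z**2 ↦ -2·1·1·1 = -2
  3*Y**3 ↦ 3·1·1·1 = 3
  -2*Y**2*Z ↦ -2·1·1·1 = -2
  2*Y*Z**2 ↦ 2·1·1·1 = 2
  -Z**3 ↦ -1·1·1·1 = -1
Sum: F(1, 1, 1) = (2) + (1) + (3) + (-2) + (-1) + (-2) + (3) + (-2) + (2) + (-1) = 3.
Reducing mod 7: 3 ≡ 3 (mod 7).
Since F(a, b, c) ≡ 3 ≠ 0 (mod 7), P does NOT lie on the curve.


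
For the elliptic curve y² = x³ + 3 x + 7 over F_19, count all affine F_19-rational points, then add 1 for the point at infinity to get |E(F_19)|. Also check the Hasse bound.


Affine points = {(0, 8), (0, 11), (1, 7), (1, 12), (3, 9), (3, 10), (4, 8), (4, 11), (8, 7), (8, 12), (10, 7), (10, 12), (12, 2), (12, 17), (13, 1), (13, 18), (14, 0), (15, 8), (15, 11), (16, 3), (16, 16)}; affine count = 21; |E(F_19)| = 22.

Discriminant check: Δ ∝ 4a³ + 27b² = 4·3³ + 27·7² = 4·27 + 27·49 ≡ 6 (mod 19). Nonzero ⇒ E is nonsingular.
For each x ∈ F_19, compute rhs = x³ + 3·x + 7 mod 19, then count y ∈ F_19 with y² ≡ rhs.
  x = 0: rhs = 7, matching y values: 8, 11 (2 points).
  x = 1: rhs = 11, matching y values: 7, 12 (2 points).
  x = 2: rhs = 2, matching y values: none (0 points).
  x = 3: rhs = 5, matching y values: 9, 10 (2 points).
  x = 4: rhs = 7, matching y values: 8, 11 (2 points).
  x = 5: rhs = 14, matching y values: none (0 points).
  x = 6: rhs = 13, matching y values: none (0 points).
  x = 7: rhs = 10, matching y values: none (0 points).
  x = 8: rhs = 11, matching y values: 7, 12 (2 points).
  x = 9: rhs = 3, matching y values: none (0 points).
  x = 10: rhs = 11, matching y values: 7, 12 (2 points).
  x = 11: rhs = 3, matching y values: none (0 points).
  x = 12: rhs = 4, matching y values: 2, 17 (2 points).
  x = 13: rhs = 1, matching y values: 1, 18 (2 points).
  x = 14: rhs = 0, matching y values: 0 (1 points).
  x = 15: rhs = 7, matching y values: 8, 11 (2 points).
  x = 16: rhs = 9, matching y values: 3, 16 (2 points).
  x = 17: rhs = 12, matching y values: none (0 points).
  x = 18: rhs = 3, matching y values: none (0 points).
Total affine count: 21.
Full point count |E(F_19)| = 21 + 1 = 22.
Hasse bound: |22 − (19+1)| = |2| = 2 ≤ 2√19 ≈ 8.7178 ✓.


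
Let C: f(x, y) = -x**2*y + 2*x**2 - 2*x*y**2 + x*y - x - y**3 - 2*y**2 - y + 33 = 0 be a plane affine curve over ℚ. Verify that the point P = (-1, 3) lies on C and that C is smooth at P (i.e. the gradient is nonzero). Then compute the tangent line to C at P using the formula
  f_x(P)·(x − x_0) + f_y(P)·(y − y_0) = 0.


Tangent line at P: -14*x - 30*y + 76 = 0.

Step 1: f(-1, 3) = 0, so P lies on C.
Step 2: partial derivatives
  f_x(x, y) = -2*x*y + 4*x - 2*y**2 + y - 1, f_y(x, y) = -x**2 - 4*x*y + x - 3*y**2 - 4*y - 1.
  f_x(P) = -14, f_y(P) = -30 (gradient nonzero, so P is smooth).
Step 3: tangent line at P: -14·(x − -1) + -30·(y − 3) = 0.
Expanding: -14*x - 30*y + 76 = 0.


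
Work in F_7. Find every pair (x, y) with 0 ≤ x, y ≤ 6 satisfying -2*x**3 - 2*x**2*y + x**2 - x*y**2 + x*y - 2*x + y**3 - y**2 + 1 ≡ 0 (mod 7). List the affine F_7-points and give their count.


Affine F_7-points: {(0, 4), (4, 0), (4, 5), (5, 6)}; count = 4.

For each of the 49 pairs (x, y) ∈ F_7², evaluate f(x, y) mod 7. Record the zeros.
  x = 0: [0↦1, 1↦1, 2↦5, 3↦5, 4↦0, 5↦3, 6↦6]  zeros at y ∈ {4}
  x = 1: [0↦5, 1↦3, 2↦3, 3↦4, 4↦5, 5↦5, 6↦3]  zeros at y ∈ ∅
  x = 2: [0↦6, 1↦5, 2↦4, 3↦2, 4↦5, 5↦5, 6↦1]  zeros at y ∈ ∅
  x = 3: [0↦6, 1↦2, 2↦3, 3↦1, 4↦2, 5↦5, 6↦2]  zeros at y ∈ ∅
  x = 4: [0↦0, 1↦3, 2↦2, 3↦3, 4↦5, 5↦0, 6↦1]  zeros at y ∈ {0, 5}
  x = 5: [0↦4, 1↦3, 2↦3, 3↦3, 4↦2, 5↦6, 6↦0]  zeros at y ∈ {6}
  x = 6: [0↦6, 1↦4, 2↦1, 3↦3, 4↦2, 5↦4, 6↦1]  zeros at y ∈ ∅
Collecting zeros: affine points = {(0, 4), (4, 0), (4, 5), (5, 6)}.
Total count |C(F_7)_aff| = 4.


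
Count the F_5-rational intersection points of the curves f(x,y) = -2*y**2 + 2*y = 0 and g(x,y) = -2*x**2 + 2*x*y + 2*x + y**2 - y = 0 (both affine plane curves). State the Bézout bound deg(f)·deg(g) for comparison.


Common zeros: {(0, 0), (0, 1), (1, 0), (2, 1)}; count = 4; Bézout bound = 4.

deg(f) = 2, deg(g) = 2, so Bézout bound = 4.
Scan x ∈ F_5. For each x, list the y ∈ F_5 with f(x, y) ≡ 0 and those with g(x, y) ≡ 0 (mod 5); the common zeros in that column are the intersection.
  x = 0: f ≡ 0 at y ∈ {0, 1}; g ≡ 0 at y ∈ {0, 1}; common: {0, 1}.
  x = 1: f ≡ 0 at y ∈ {0, 1}; g ≡ 0 at y ∈ {0, 4}; common: {0}.
  x = 2: f ≡ 0 at y ∈ {0, 1}; g ≡ 0 at y ∈ {1}; common: {1}.
  x = 3: f ≡ 0 at y ∈ {0, 1}; g ≡ 0 at y ∈ ∅; common: ∅.
  x = 4: f ≡ 0 at y ∈ {0, 1}; g ≡ 0 at y ∈ {4}; common: ∅.
Collecting: common zeros = {(0, 0), (0, 1), (1, 0), (2, 1)}, so the count is 4.
Comparison with the Bézout bound: 4 ≤ 4 = deg(f)·deg(g), as expected for curves with no common component (the bound is attained).


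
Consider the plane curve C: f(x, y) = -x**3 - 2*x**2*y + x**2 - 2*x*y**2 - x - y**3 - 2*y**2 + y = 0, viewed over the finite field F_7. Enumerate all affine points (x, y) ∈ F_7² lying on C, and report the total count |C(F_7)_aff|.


Affine F_7-points: {(0, 0), (0, 2), (0, 3), (1, 1), (1, 4), (1, 5), (3, 0), (5, 0), (5, 2), (6, 2)}; count = 10.

For each of the 49 pairs (x, y) ∈ F_7², evaluate f(x, y) mod 7. Record the zeros.
  x = 0: [0↦0, 1↦5, 2↦0, 3↦0, 4↦6, 5↦5, 6↦5]  zeros at y ∈ {0, 2, 3}
  x = 1: [0↦6, 1↦0, 2↦1, 3↦3, 4↦0, 5↦0, 6↦4]  zeros at y ∈ {1, 4, 5}
  x = 2: [0↦1, 1↦1, 2↦4, 3↦4, 4↦2, 5↦6, 6↦3]  zeros at y ∈ ∅
  x = 3: [0↦0, 1↦2, 2↦3, 3↦4, 4↦6, 5↦3, 6↦3]  zeros at y ∈ {0}
  x = 4: [0↦4, 1↦4, 2↦6, 3↦4, 4↦6, 5↦6, 6↦5]  zeros at y ∈ ∅
  x = 5: [0↦0, 1↦1, 2↦0, 3↦5, 4↦3, 5↦2, 6↦3]  zeros at y ∈ {0, 2}
  x = 6: [0↦3, 1↦1, 2↦0, 3↦1, 4↦5, 5↦6, 6↦5]  zeros at y ∈ {2}
Collecting zeros: affine points = {(0, 0), (0, 2), (0, 3), (1, 1), (1, 4), (1, 5), (3, 0), (5, 0), (5, 2), (6, 2)}.
Total count |C(F_7)_aff| = 10.


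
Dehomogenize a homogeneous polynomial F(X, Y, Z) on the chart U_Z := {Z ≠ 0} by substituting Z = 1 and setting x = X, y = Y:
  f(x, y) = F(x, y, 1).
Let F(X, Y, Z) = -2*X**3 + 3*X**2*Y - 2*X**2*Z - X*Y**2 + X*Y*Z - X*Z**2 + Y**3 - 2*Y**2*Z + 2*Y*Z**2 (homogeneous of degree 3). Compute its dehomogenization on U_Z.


f(x, y) = -2*x**3 + 3*x**2*y - 2*x**2 - x*y**2 + x*y - x + y**3 - 2*y**2 + 2*y

On U_Z we set Z = 1. Each monomial c·X^i·Y^j·Z^k in F becomes c·x^i·y^j·1^k = c·x^i·y^j.
Substituting Z = 1: F(X, Y, 1) = -2*x**3 + 3*x**2*y - 2*x**2 - x*y**2 + x*y - x + y**3 - 2*y**2 + 2*y.
Note: deg(f) ≤ deg(F) = 3; strict inequality happens when F is divisible by Z (lost terms).


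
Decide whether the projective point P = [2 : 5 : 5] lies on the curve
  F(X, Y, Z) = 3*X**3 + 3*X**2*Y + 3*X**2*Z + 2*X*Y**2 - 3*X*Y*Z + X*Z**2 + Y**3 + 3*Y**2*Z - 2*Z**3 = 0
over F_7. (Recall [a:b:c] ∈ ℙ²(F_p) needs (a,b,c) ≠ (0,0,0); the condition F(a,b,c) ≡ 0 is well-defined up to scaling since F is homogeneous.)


F(2,5,5) ≡ 2 (mod 7); P is NOT on the curve.

Evaluate F(2, 5, 5) term-by-term (mod 7).
  3*X**3 ↦ 3·8·1·1 = 24
  3*X**2*Y ↦ 3·4·5·1 = 60
  3*X**2*Z ↦ 3·4·1·5 = 60
  2*X*Y**2 ↦ 2·2·25·1 = 100
  -3*X*Y*Z ↦ -3·2·5·5 = -150
  X*Z**2 ↦ 1·2·1·25 = 50
  Y**3 ↦ 1·1·125·1 = 125
  3*Y**2*Z ↦ 3·1·25·5 = 375
  -2*Z**3 ↦ -2·1·1·125 = -250
Sum: F(2, 5, 5) = (24) + (60) + (60) + (100) + (-150) + (50) + (125) + (375) + (-250) = 394.
Reducing mod 7: 394 ≡ 2 (mod 7).
Since F(a, b, c) ≡ 2 ≠ 0 (mod 7), P does NOT lie on the curve.


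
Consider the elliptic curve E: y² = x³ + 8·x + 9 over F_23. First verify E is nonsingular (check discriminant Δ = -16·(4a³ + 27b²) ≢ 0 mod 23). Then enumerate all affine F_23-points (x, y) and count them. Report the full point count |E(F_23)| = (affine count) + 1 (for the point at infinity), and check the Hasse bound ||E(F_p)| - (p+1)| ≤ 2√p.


Affine points = {(0, 3), (0, 20), (1, 8), (1, 15), (4, 6), (4, 17), (5, 6), (5, 17), (10, 10), (10, 13), (11, 5), (11, 18), (12, 4), (12, 19), (14, 6), (14, 17), (15, 10), (15, 13), (16, 1), (16, 22), (20, 2), (20, 21), (21, 10), (21, 13), (22, 0)}; affine count = 25; |E(F_23)| = 26.

Discriminant check: Δ ∝ 4a³ + 27b² = 4·8³ + 27·9² = 4·512 + 27·81 ≡ 3 (mod 23). Nonzero ⇒ E is nonsingular.
For each x ∈ F_23, compute rhs = x³ + 8·x + 9 mod 23, then count y ∈ F_23 with y² ≡ rhs.
  x = 0: rhs = 9, matching y values: 3, 20 (2 points).
  x = 1: rhs = 18, matching y values: 8, 15 (2 points).
  x = 2: rhs = 10, matching y values: none (0 points).
  x = 3: rhs = 14, matching y values: none (0 points).
  x = 4: rhs = 13, matching y values: 6, 17 (2 points).
  x = 5: rhs = 13, matching y values: 6, 17 (2 points).
  x = 6: rhs = 20, matching y values: none (0 points).
  x = 7: rhs = 17, matching y values: none (0 points).
  x = 8: rhs = 10, matching y values: none (0 points).
  x = 9: rhs = 5, matching y values: none (0 points).
  x = 10: rhs = 8, matching y values: 10, 13 (2 points).
  x = 11: rhs = 2, matching y values: 5, 18 (2 points).
  x = 12: rhs = 16, matching y values: 4, 19 (2 points).
  x = 13: rhs = 10, matching y values: none (0 points).
  x = 14: rhs = 13, matching y values: 6, 17 (2 points).
  x = 15: rhs = 8, matching y values: 10, 13 (2 points).
  x = 16: rhs = 1, matching y values: 1, 22 (2 points).
  x = 17: rhs = 21, matching y values: none (0 points).
  x = 18: rhs = 5, matching y values: none (0 points).
  x = 19: rhs = 5, matching y values: none (0 points).
  x = 20: rhs = 4, matching y values: 2, 21 (2 points).
  x = 21: rhs = 8, matching y values: 10, 13 (2 points).
  x = 22: rhs = 0, matching y values: 0 (1 points).
Total affine count: 25.
Full point count |E(F_23)| = 25 + 1 = 26.
Hasse bound: |26 − (23+1)| = |2| = 2 ≤ 2√23 ≈ 9.5917 ✓.


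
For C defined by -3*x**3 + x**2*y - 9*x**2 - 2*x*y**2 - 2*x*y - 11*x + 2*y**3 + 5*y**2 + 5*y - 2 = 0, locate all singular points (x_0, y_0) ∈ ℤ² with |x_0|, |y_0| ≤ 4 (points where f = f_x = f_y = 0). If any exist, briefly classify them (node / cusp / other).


Singular points: {(-1, -1)}; classification: node.

Compute partial derivatives:
  f_x = -9*x**2 + 2*x*y - 18*x - 2*y**2 - 2*y - 11.
  f_y = x**2 - 4*x*y - 2*x + 6*y**2 + 10*y + 5.
Scan x_0 ∈ {−4, ..., 4}. For each x_0, f_y(x_0, y) is a polynomial in y; find its integer roots y ∈ {−4, ..., 4}, then test f_x and f at those candidates.
  x = -4: f_y(-4, y) = 6*y**2 + 26*y + 29; no integer root y with |y| ≤ 4.
  x = -3: f_y(-3, y) = 6*y**2 + 22*y + 20; vanishes at y ∈ {-2}. (-3, -2): f_x = -30 ≠ 0.
  x = -2: f_y(-2, y) = 6*y**2 + 18*y + 13; no integer root y with |y| ≤ 4.
  x = -1: f_y(-1, y) = 6*y**2 + 14*y + 8; vanishes at y ∈ {-1}. (-1, -1): f_x = 0, f = 0 — SINGULAR.
  x = 0: f_y(0, y) = 6*y**2 + 10*y + 5; no integer root y with |y| ≤ 4.
  x = 1: f_y(1, y) = 6*y**2 + 6*y + 4; no integer root y with |y| ≤ 4.
  x = 2: f_y(2, y) = 6*y**2 + 2*y + 5; no integer root y with |y| ≤ 4.
  x = 3: f_y(3, y) = 6*y**2 - 2*y + 8; no integer root y with |y| ≤ 4.
  x = 4: f_y(4, y) = 6*y**2 - 6*y + 13; no integer root y with |y| ≤ 4.
Only singular point on the grid: (-1, -1).
Classify: substitute x = -1 + u, y = -1 + v and expand: f = -3*u**3 + u**2*v - u**2 - 2*u*v**2 + 2*v**3 + v**2.
No constant or linear terms (consistent with a singular point). Quadratic part: -u**2 + v**2. Cubic part: -3*u**3 + u**2*v - 2*u*v**2 + 2*v**3.
The quadratic part v**2 - u**2 = (v − u)(v + u) splits into two distinct linear factors, so there are two distinct tangent lines y − -1 = ±(x − -1) — this is a node (ordinary double point).
Classification: node.


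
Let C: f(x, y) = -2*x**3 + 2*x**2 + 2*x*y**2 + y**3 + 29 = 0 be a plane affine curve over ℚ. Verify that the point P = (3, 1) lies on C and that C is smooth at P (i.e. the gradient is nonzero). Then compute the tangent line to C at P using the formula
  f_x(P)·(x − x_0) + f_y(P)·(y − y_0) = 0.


Tangent line at P: -40*x + 15*y + 105 = 0.

Step 1: f(3, 1) = 0, so P lies on C.
Step 2: partial derivatives
  f_x(x, y) = -6*x**2 + 4*x + 2*y**2, f_y(x, y) = 4*x*y + 3*y**2.
  f_x(P) = -40, f_y(P) = 15 (gradient nonzero, so P is smooth).
Step 3: tangent line at P: -40·(x − 3) + 15·(y − 1) = 0.
Expanding: -40*x + 15*y + 105 = 0.


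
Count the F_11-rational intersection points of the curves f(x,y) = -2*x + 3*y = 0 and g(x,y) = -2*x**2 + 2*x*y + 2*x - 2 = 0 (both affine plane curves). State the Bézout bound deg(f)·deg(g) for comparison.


Common zeros: ∅; count = 0; Bézout bound = 2.

deg(f) = 1, deg(g) = 2, so Bézout bound = 2.
Scan x ∈ F_11. For each x, list the y ∈ F_11 with f(x, y) ≡ 0 and those with g(x, y) ≡ 0 (mod 11); the common zeros in that column are the intersection.
  x = 0: f ≡ 0 at y ∈ {0}; g ≡ 0 at y ∈ ∅; common: ∅.
  x = 1: f ≡ 0 at y ∈ {8}; g ≡ 0 at y ∈ {1}; common: ∅.
  x = 2: f ≡ 0 at y ∈ {5}; g ≡ 0 at y ∈ {7}; common: ∅.
  x = 3: f ≡ 0 at y ∈ {2}; g ≡ 0 at y ∈ {6}; common: ∅.
  x = 4: f ≡ 0 at y ∈ {10}; g ≡ 0 at y ∈ {6}; common: ∅.
  x = 5: f ≡ 0 at y ∈ {7}; g ≡ 0 at y ∈ {2}; common: ∅.
  x = 6: f ≡ 0 at y ∈ {4}; g ≡ 0 at y ∈ {7}; common: ∅.
  x = 7: f ≡ 0 at y ∈ {1}; g ≡ 0 at y ∈ {3}; common: ∅.
  x = 8: f ≡ 0 at y ∈ {9}; g ≡ 0 at y ∈ {3}; common: ∅.
  x = 9: f ≡ 0 at y ∈ {6}; g ≡ 0 at y ∈ {2}; common: ∅.
  x = 10: f ≡ 0 at y ∈ {3}; g ≡ 0 at y ∈ {8}; common: ∅.
Collecting: common zeros = ∅, so the count is 0.
Comparison with the Bézout bound: 0 ≤ 2 = deg(f)·deg(g), as expected for curves with no common component (the affine F_11-count falls short of the bound because intersections may lie at infinity, over extension fields, or carry multiplicity).
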